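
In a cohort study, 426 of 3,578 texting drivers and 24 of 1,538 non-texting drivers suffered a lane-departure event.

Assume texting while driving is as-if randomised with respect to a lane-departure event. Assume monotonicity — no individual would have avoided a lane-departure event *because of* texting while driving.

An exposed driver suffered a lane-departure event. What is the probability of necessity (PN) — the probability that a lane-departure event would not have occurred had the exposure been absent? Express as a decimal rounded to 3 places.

PN ≈ 0.869

p₁ = P(outcome | exposed) = 426/3578 = 0.11906
p₀ = P(outcome | unexposed) = 24/1538 = 0.015605
Under exogeneity and monotonicity, PN = (p₁ − p₀) / p₁.
PN = (0.11906 − 0.015605) / 0.11906 = 0.10346 / 0.11906 ≈ 0.8689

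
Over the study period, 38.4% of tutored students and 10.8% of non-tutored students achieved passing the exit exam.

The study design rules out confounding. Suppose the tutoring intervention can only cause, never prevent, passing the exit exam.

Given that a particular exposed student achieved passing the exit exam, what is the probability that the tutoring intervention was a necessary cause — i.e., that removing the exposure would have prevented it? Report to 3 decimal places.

PN ≈ 0.719

p₁ = 0.384, p₀ = 0.108.
Under exogeneity and monotonicity, PN = (p₁ − p₀) / p₁.
PN = (0.384 − 0.108) / 0.384 = 0.276 / 0.384 ≈ 0.7188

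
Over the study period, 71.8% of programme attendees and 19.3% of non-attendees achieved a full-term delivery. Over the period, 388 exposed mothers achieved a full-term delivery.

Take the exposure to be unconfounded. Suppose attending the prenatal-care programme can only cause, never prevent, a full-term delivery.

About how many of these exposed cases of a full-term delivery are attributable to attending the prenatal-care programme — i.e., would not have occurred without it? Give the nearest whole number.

p₁ = 0.718, p₀ = 0.193.
PN = (p₁ − p₀)/p₁ = (0.718 − 0.193) / 0.718 ≈ 0.73120.
Attributable cases ≈ PN × (exposed cases) = 0.73120 × 388 ≈ 283.70.

about 284 cases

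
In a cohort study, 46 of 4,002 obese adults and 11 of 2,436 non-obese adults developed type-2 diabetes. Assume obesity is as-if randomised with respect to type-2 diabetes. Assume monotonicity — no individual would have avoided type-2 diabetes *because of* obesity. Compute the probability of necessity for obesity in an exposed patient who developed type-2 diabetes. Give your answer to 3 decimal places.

PN ≈ 0.607

p₁ = P(outcome | exposed) = 46/4002 = 0.011494
p₀ = P(outcome | unexposed) = 11/2436 = 0.0045156
Under exogeneity and monotonicity, PN = (p₁ − p₀) / p₁.
PN = (0.011494 − 0.0045156) / 0.011494 = 0.0069787 / 0.011494 ≈ 0.6071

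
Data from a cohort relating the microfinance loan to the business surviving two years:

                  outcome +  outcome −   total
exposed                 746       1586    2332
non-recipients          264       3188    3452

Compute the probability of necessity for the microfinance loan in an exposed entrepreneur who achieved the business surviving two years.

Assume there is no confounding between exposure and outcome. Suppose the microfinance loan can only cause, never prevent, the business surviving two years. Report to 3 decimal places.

p₁ = P(outcome | exposed) = 746/2332 = 0.3199
p₀ = P(outcome | unexposed) = 264/3452 = 0.076477
Under exogeneity and monotonicity, PN = (p₁ − p₀)/p₁.
PN = (0.3199 − 0.076477) / 0.3199 ≈ 0.7609

PN ≈ 0.761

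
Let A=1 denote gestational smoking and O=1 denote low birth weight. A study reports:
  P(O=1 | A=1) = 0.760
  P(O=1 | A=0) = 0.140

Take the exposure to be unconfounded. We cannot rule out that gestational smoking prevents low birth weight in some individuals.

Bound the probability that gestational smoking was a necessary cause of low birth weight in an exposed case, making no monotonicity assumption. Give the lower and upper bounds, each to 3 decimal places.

0.816 ≤ PN ≤ 1.000

Let p₁ = 0.76, p₀ = 0.14.
Under exogeneity alone the bounds on PN are max{0,(p₁−p₀)/p₁} ≤ PN ≤ min{1,(1−p₀)/p₁}.
  lower = (p₁ − p₀)/p₁ = 0.62 / 0.76 ≈ 0.8158
  upper = min{1, (1 − p₀)/p₁} = 0.86 / 0.76 ≈ 1.1316 → capped at 1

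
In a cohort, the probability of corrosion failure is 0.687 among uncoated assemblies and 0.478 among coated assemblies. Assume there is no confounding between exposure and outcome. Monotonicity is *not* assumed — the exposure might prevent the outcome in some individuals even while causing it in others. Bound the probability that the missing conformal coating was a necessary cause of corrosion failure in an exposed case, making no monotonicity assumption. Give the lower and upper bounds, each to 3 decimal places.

0.304 ≤ PN ≤ 0.760

Let p₁ = 0.687, p₀ = 0.478.
Under exogeneity alone the bounds on PN are max{0,(p₁−p₀)/p₁} ≤ PN ≤ min{1,(1−p₀)/p₁}.
  lower = (p₁ − p₀)/p₁ = 0.209 / 0.687 ≈ 0.3042
  upper = min{1, (1 − p₀)/p₁} = 0.522 / 0.687 ≈ 0.7598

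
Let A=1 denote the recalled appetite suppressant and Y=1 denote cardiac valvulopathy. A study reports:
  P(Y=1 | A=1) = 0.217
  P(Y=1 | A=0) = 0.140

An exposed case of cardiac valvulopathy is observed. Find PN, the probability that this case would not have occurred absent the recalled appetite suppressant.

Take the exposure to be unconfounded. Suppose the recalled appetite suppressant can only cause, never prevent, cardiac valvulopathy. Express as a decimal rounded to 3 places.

Let p₁ = 0.217, p₀ = 0.14.
Under exogeneity and monotonicity, PN = (p₁ − p₀) / p₁.
PN = (0.217 − 0.14) / 0.217 = 0.077 / 0.217 ≈ 0.3548

PN ≈ 0.355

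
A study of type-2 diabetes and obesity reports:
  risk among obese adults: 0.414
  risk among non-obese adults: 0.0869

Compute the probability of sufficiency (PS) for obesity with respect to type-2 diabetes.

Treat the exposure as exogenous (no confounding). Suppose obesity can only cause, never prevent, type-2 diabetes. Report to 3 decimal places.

PS ≈ 0.358

Let p₁ = 0.414, p₀ = 0.0869.
Under exogeneity and monotonicity, PS = (p₁ − p₀) / (1 − p₀).
PS = (0.414 − 0.0869) / (1 − 0.0869) = 0.3271 / 0.9131 ≈ 0.3582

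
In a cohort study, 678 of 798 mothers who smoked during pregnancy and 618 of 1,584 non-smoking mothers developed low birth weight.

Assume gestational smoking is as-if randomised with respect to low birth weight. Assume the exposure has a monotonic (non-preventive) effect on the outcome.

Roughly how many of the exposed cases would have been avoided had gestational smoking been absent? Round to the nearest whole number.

about 367 cases

p₁ = P(outcome | exposed) = 678/798 = 0.84962
p₀ = P(outcome | unexposed) = 618/1584 = 0.39015
PN = (p₁ − p₀)/p₁ = (0.84962 − 0.39015) / 0.84962 ≈ 0.54080.
Attributable cases ≈ PN × (exposed cases) = 0.54080 × 678 ≈ 366.66.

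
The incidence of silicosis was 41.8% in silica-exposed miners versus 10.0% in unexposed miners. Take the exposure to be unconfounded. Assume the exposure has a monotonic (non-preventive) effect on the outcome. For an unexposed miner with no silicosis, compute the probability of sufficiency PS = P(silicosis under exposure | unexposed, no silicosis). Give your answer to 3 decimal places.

p₁ = 0.418, p₀ = 0.1.
Under exogeneity and monotonicity, PS = (p₁ − p₀) / (1 − p₀).
PS = (0.418 − 0.1) / (1 − 0.1) = 0.318 / 0.9 ≈ 0.3533

PS ≈ 0.353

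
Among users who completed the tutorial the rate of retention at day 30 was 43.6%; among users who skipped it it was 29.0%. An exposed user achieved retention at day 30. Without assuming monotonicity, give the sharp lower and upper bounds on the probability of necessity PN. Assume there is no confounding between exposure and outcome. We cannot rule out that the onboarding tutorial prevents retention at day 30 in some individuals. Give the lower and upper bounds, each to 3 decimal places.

p₁ = 0.436, p₀ = 0.29.
Under exogeneity alone the bounds on PN are max{0,(p₁−p₀)/p₁} ≤ PN ≤ min{1,(1−p₀)/p₁}.
  lower = (p₁ − p₀)/p₁ = 0.146 / 0.436 ≈ 0.3349
  upper = min{1, (1 − p₀)/p₁} = 0.71 / 0.436 ≈ 1.6284 → capped at 1

0.335 ≤ PN ≤ 1.000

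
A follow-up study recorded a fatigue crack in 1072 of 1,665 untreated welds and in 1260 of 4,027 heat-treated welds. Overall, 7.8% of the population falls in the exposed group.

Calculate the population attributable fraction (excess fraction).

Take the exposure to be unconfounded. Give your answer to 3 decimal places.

PAF ≈ 0.076

p₁ = P(outcome | exposed) = 1072/1665 = 0.64384
p₀ = P(outcome | unexposed) = 1260/4027 = 0.31289
Overall risk P(Y=1) = π·p₁ + (1−π)·p₀ = 0.078×0.64384 + 0.922×0.31289 = 0.3387.
Under exogeneity, PAF = [P(Y=1) − p₀] / P(Y=1).
PAF = (0.3387 − 0.31289) / 0.3387 ≈ 0.0762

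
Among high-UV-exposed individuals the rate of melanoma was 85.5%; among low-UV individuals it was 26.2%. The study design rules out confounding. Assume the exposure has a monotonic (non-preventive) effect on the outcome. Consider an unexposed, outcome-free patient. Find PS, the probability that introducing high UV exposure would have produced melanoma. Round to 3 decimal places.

p₁ = 0.855, p₀ = 0.262.
Under exogeneity and monotonicity, PS = (p₁ − p₀) / (1 − p₀).
PS = (0.855 − 0.262) / (1 − 0.262) = 0.593 / 0.738 ≈ 0.8035

PS ≈ 0.804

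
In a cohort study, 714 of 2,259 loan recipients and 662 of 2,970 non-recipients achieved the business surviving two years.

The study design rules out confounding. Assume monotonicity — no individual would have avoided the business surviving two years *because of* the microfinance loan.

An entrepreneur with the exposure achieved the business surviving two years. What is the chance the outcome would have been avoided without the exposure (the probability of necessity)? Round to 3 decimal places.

p₁ = P(outcome | exposed) = 714/2259 = 0.31607
p₀ = P(outcome | unexposed) = 662/2970 = 0.2229
Under exogeneity and monotonicity, PN = (p₁ − p₀) / p₁.
PN = (0.31607 − 0.2229) / 0.31607 = 0.093173 / 0.31607 ≈ 0.2948

PN ≈ 0.295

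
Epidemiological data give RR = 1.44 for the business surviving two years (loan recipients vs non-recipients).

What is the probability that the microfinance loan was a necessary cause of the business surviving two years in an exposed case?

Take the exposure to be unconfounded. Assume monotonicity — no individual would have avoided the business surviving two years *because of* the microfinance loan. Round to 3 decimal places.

Under exogeneity and monotonicity, PN = (RR − 1) / RR = 1 − 1/RR.
PN = (1.44 − 1) / 1.44 = 0.44 / 1.44 ≈ 0.3056

PN ≈ 0.306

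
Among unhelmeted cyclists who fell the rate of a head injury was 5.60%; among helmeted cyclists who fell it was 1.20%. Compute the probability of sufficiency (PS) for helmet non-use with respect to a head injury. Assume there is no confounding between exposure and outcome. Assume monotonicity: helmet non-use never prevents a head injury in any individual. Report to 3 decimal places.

PS ≈ 0.045

p₁ = 0.056, p₀ = 0.012.
Under exogeneity and monotonicity, PS = (p₁ − p₀) / (1 − p₀).
PS = (0.056 − 0.012) / (1 − 0.012) = 0.044 / 0.988 ≈ 0.0445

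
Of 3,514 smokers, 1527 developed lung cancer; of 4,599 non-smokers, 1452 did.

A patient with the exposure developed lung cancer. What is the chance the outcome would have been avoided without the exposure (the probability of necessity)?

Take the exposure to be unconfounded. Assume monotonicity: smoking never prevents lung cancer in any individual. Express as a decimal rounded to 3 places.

PN ≈ 0.273

p₁ = P(outcome | exposed) = 1527/3514 = 0.43455
p₀ = P(outcome | unexposed) = 1452/4599 = 0.31572
Under exogeneity and monotonicity, PN = (p₁ − p₀) / p₁.
PN = (0.43455 − 0.31572) / 0.43455 = 0.11883 / 0.43455 ≈ 0.2734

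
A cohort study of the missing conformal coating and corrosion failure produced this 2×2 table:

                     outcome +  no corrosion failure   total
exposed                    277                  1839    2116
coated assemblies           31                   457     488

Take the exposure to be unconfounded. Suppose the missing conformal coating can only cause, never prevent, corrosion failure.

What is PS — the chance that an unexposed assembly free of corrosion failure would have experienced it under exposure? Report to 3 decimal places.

p₁ = P(outcome | exposed) = 277/2116 = 0.13091
p₀ = P(outcome | unexposed) = 31/488 = 0.063525
Under exogeneity and monotonicity, PS = (p₁ − p₀)/(1 − p₀).
PS = (0.13091 − 0.063525) / 0.93648 ≈ 0.0720

PS ≈ 0.072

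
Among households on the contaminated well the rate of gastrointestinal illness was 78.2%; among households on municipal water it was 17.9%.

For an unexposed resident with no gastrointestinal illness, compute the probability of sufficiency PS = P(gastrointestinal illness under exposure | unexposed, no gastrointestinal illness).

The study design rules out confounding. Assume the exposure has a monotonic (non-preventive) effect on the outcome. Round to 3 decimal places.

p₁ = 0.782, p₀ = 0.179.
Under exogeneity and monotonicity, PS = (p₁ − p₀) / (1 − p₀).
PS = (0.782 − 0.179) / (1 − 0.179) = 0.603 / 0.821 ≈ 0.7345

PS ≈ 0.734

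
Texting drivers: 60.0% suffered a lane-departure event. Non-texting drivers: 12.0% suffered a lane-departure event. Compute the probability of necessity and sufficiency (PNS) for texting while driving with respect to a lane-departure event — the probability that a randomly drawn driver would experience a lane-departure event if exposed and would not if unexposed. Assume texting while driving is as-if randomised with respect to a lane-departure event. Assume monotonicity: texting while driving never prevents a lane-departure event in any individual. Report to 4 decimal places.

PNS ≈ 0.4800

p₁ = 0.6, p₀ = 0.12.
Under exogeneity and monotonicity, PNS = p₁ − p₀.
PNS = 0.6 − 0.12 = 0.48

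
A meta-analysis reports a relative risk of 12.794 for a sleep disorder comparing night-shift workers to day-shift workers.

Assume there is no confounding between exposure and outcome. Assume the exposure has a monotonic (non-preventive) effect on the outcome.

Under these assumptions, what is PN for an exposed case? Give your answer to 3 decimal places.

Under exogeneity and monotonicity, PN = (RR − 1) / RR = 1 − 1/RR.
PN = (12.794 − 1) / 12.794 = 11.79 / 12.794 ≈ 0.9218

PN ≈ 0.922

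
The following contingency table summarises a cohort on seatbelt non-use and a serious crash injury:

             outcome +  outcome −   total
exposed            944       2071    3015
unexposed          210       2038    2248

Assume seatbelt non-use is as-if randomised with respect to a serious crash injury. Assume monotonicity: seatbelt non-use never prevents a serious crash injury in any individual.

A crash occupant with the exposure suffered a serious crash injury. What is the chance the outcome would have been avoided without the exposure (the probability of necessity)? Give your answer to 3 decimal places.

PN ≈ 0.702

p₁ = P(outcome | exposed) = 944/3015 = 0.3131
p₀ = P(outcome | unexposed) = 210/2248 = 0.093416
Under exogeneity and monotonicity, PN = (p₁ − p₀) / p₁.
PN = (0.3131 − 0.093416) / 0.3131 = 0.21968 / 0.3131 ≈ 0.7016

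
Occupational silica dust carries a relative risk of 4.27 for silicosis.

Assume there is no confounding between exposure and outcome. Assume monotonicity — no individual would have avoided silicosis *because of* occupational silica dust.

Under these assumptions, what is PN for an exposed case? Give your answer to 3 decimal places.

Under exogeneity and monotonicity, PN = (RR − 1) / RR = 1 − 1/RR.
PN = (4.27 − 1) / 4.27 = 3.27 / 4.27 ≈ 0.7658

PN ≈ 0.766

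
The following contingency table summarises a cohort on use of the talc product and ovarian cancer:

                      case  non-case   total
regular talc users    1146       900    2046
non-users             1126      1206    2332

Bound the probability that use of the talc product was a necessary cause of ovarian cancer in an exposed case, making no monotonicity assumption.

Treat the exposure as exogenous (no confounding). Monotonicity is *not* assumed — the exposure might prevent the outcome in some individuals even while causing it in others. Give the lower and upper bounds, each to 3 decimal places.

0.138 ≤ PN ≤ 0.923

p₁ = P(outcome | exposed) = 1146/2046 = 0.56012
p₀ = P(outcome | unexposed) = 1126/2332 = 0.48285
Under exogeneity alone the bounds on PN are max{0,(p₁−p₀)/p₁} ≤ PN ≤ min{1,(1−p₀)/p₁}.
  lower = (p₁ − p₀)/p₁ = 0.07727 / 0.56012 ≈ 0.1380
  upper = min{1, (1 − p₀)/p₁} = 0.51715 / 0.56012 ≈ 0.9233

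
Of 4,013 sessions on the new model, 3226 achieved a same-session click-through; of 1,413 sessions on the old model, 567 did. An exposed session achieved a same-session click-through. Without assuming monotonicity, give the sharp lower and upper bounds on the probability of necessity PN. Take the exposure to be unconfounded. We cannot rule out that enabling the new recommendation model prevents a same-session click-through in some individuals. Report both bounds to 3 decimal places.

p₁ = P(outcome | exposed) = 3226/4013 = 0.80389
p₀ = P(outcome | unexposed) = 567/1413 = 0.40127
Under exogeneity alone the bounds on PN are max{0,(p₁−p₀)/p₁} ≤ PN ≤ min{1,(1−p₀)/p₁}.
  lower = (p₁ − p₀)/p₁ = 0.40261 / 0.80389 ≈ 0.5008
  upper = min{1, (1 − p₀)/p₁} = 0.59873 / 0.80389 ≈ 0.7448

0.501 ≤ PN ≤ 0.745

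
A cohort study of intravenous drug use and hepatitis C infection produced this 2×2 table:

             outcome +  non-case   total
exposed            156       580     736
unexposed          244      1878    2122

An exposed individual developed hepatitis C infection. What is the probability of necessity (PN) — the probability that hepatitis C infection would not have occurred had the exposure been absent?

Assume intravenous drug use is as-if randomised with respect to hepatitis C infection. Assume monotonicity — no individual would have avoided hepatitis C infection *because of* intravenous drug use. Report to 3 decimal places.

p₁ = P(outcome | exposed) = 156/736 = 0.21196
p₀ = P(outcome | unexposed) = 244/2122 = 0.11499
Under exogeneity and monotonicity, PN = (p₁ − p₀) / p₁.
PN = (0.21196 − 0.11499) / 0.21196 = 0.096971 / 0.21196 ≈ 0.4575

PN ≈ 0.458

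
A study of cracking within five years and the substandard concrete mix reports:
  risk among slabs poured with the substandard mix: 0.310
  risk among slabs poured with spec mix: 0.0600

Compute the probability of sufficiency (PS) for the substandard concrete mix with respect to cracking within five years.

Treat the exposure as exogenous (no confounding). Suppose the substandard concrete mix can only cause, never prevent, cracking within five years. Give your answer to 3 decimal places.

PS ≈ 0.266

Let p₁ = 0.31, p₀ = 0.06.
Under exogeneity and monotonicity, PS = (p₁ − p₀) / (1 − p₀).
PS = (0.31 − 0.06) / (1 − 0.06) = 0.25 / 0.94 ≈ 0.2660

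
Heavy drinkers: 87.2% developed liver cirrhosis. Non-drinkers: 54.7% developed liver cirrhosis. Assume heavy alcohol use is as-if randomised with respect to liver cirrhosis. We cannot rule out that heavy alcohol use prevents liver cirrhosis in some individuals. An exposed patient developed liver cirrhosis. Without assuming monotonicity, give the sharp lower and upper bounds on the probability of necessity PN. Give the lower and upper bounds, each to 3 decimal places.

p₁ = 0.872, p₀ = 0.547.
Under exogeneity alone the bounds on PN are max{0,(p₁−p₀)/p₁} ≤ PN ≤ min{1,(1−p₀)/p₁}.
  lower = (p₁ − p₀)/p₁ = 0.325 / 0.872 ≈ 0.3727
  upper = min{1, (1 − p₀)/p₁} = 0.453 / 0.872 ≈ 0.5195

0.373 ≤ PN ≤ 0.519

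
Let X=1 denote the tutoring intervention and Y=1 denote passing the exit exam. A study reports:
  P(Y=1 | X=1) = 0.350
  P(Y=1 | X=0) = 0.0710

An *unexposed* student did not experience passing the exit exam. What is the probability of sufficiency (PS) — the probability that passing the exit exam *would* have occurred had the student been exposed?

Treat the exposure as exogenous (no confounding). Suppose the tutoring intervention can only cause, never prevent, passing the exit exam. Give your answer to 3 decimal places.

Let p₁ = 0.35, p₀ = 0.071.
Under exogeneity and monotonicity, PS = (p₁ − p₀) / (1 − p₀).
PS = (0.35 − 0.071) / (1 − 0.071) = 0.279 / 0.929 ≈ 0.3003

PS ≈ 0.300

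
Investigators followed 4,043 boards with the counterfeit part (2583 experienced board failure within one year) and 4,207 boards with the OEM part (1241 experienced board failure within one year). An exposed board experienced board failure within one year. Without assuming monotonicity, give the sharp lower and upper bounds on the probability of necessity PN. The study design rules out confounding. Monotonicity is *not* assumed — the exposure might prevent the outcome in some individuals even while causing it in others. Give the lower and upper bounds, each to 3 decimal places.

p₁ = P(outcome | exposed) = 2583/4043 = 0.63888
p₀ = P(outcome | unexposed) = 1241/4207 = 0.29498
Under exogeneity alone the bounds on PN are max{0,(p₁−p₀)/p₁} ≤ PN ≤ min{1,(1−p₀)/p₁}.
  lower = (p₁ − p₀)/p₁ = 0.3439 / 0.63888 ≈ 0.5383
  upper = min{1, (1 − p₀)/p₁} = 0.70502 / 0.63888 ≈ 1.1035 → capped at 1

0.538 ≤ PN ≤ 1.000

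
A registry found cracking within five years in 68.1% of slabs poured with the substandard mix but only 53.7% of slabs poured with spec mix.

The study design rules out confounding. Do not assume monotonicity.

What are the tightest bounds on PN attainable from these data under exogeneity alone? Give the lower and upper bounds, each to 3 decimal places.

p₁ = 0.681, p₀ = 0.537.
Under exogeneity alone the bounds on PN are max{0,(p₁−p₀)/p₁} ≤ PN ≤ min{1,(1−p₀)/p₁}.
  lower = (p₁ − p₀)/p₁ = 0.144 / 0.681 ≈ 0.2115
  upper = min{1, (1 − p₀)/p₁} = 0.463 / 0.681 ≈ 0.6799

0.211 ≤ PN ≤ 0.680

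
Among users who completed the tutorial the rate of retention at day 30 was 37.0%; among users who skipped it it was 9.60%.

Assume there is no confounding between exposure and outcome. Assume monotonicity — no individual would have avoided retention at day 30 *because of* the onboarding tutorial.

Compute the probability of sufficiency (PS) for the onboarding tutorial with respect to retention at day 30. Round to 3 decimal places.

p₁ = 0.37, p₀ = 0.096.
Under exogeneity and monotonicity, PS = (p₁ − p₀) / (1 − p₀).
PS = (0.37 − 0.096) / (1 − 0.096) = 0.274 / 0.904 ≈ 0.3031

PS ≈ 0.303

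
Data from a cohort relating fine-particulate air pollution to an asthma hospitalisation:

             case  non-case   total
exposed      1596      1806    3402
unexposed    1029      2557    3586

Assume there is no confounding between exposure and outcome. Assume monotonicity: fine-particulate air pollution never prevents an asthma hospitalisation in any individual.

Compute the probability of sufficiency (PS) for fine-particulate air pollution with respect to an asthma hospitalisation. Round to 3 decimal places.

PS ≈ 0.256

p₁ = P(outcome | exposed) = 1596/3402 = 0.46914
p₀ = P(outcome | unexposed) = 1029/3586 = 0.28695
Under exogeneity and monotonicity, PS = (p₁ − p₀) / (1 − p₀).
PS = (0.46914 − 0.28695) / (1 − 0.28695) = 0.18219 / 0.71305 ≈ 0.2555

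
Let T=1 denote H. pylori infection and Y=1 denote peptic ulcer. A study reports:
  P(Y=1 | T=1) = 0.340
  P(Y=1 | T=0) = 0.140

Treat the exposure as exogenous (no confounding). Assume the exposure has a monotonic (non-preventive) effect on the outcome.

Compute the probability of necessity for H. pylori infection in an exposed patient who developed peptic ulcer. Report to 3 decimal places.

PN ≈ 0.588

Let p₁ = 0.34, p₀ = 0.14.
Under exogeneity and monotonicity, PN = (p₁ − p₀) / p₁.
PN = (0.34 − 0.14) / 0.34 = 0.2 / 0.34 ≈ 0.5882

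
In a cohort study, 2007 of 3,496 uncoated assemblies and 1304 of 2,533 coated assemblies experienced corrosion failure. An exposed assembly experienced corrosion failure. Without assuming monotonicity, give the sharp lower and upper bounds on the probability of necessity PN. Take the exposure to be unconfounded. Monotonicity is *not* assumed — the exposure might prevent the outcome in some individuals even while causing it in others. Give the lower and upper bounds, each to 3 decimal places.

0.103 ≤ PN ≤ 0.845

p₁ = P(outcome | exposed) = 2007/3496 = 0.57408
p₀ = P(outcome | unexposed) = 1304/2533 = 0.5148
Under exogeneity alone the bounds on PN are max{0,(p₁−p₀)/p₁} ≤ PN ≤ min{1,(1−p₀)/p₁}.
  lower = (p₁ − p₀)/p₁ = 0.05928 / 0.57408 ≈ 0.1033
  upper = min{1, (1 − p₀)/p₁} = 0.4852 / 0.57408 ≈ 0.8452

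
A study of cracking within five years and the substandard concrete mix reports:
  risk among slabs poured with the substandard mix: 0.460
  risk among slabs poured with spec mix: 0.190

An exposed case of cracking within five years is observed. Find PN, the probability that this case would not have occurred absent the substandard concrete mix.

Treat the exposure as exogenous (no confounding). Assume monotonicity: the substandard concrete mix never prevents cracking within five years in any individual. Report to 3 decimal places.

PN ≈ 0.587

Let p₁ = 0.46, p₀ = 0.19.
Under exogeneity and monotonicity, PN = (p₁ − p₀) / p₁.
PN = (0.46 − 0.19) / 0.46 = 0.27 / 0.46 ≈ 0.5870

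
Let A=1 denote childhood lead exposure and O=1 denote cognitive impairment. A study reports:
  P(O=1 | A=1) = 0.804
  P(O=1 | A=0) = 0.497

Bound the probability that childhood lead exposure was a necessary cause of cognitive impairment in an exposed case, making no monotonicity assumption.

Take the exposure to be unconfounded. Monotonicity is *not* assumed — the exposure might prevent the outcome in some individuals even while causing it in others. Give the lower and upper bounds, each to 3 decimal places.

Let p₁ = 0.804, p₀ = 0.497.
Under exogeneity alone the bounds on PN are max{0,(p₁−p₀)/p₁} ≤ PN ≤ min{1,(1−p₀)/p₁}.
  lower = (p₁ − p₀)/p₁ = 0.307 / 0.804 ≈ 0.3818
  upper = min{1, (1 − p₀)/p₁} = 0.503 / 0.804 ≈ 0.6256

0.382 ≤ PN ≤ 0.626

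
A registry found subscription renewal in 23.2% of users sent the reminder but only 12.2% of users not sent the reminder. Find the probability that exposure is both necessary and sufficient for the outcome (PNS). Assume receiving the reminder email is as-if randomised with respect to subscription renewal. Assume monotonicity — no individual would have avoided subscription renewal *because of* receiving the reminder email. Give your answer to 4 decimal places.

PNS ≈ 0.1100

p₁ = 0.232, p₀ = 0.122.
Under exogeneity and monotonicity, PNS = p₁ − p₀.
PNS = 0.232 − 0.122 = 0.11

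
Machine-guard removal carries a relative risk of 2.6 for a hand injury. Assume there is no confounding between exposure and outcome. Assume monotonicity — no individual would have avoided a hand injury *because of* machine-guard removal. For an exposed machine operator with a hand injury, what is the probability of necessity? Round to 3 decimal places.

PN ≈ 0.615

Under exogeneity and monotonicity, PN = (RR − 1) / RR = 1 − 1/RR.
PN = (2.6 − 1) / 2.6 = 1.6 / 2.6 ≈ 0.6154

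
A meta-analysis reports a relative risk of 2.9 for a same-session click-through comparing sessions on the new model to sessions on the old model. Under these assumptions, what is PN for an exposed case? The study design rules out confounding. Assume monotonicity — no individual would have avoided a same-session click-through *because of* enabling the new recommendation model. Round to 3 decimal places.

PN ≈ 0.655

Under exogeneity and monotonicity, PN = (RR − 1) / RR = 1 − 1/RR.
PN = (2.9 − 1) / 2.9 = 1.9 / 2.9 ≈ 0.6552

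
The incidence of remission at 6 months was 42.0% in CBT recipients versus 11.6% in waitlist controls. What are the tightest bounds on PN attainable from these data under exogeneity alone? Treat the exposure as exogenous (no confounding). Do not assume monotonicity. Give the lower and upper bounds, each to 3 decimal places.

p₁ = 0.42, p₀ = 0.116.
Under exogeneity alone the bounds on PN are max{0,(p₁−p₀)/p₁} ≤ PN ≤ min{1,(1−p₀)/p₁}.
  lower = (p₁ − p₀)/p₁ = 0.304 / 0.42 ≈ 0.7238
  upper = min{1, (1 − p₀)/p₁} = 0.884 / 0.42 ≈ 2.1048 → capped at 1

0.724 ≤ PN ≤ 1.000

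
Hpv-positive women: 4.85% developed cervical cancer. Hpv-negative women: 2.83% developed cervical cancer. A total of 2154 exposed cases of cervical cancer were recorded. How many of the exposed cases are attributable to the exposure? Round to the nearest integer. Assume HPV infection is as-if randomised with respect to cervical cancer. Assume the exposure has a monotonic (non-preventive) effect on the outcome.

p₁ = 0.0485, p₀ = 0.0283.
PN = (p₁ − p₀)/p₁ = (0.0485 − 0.0283) / 0.0485 ≈ 0.41649.
Attributable cases ≈ PN × (exposed cases) = 0.41649 × 2154 ≈ 897.13.

about 897 cases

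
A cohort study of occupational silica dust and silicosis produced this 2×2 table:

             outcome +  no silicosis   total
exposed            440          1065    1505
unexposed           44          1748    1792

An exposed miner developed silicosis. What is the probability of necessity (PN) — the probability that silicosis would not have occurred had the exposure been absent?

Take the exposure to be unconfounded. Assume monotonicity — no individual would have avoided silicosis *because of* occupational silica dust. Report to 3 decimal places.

p₁ = P(outcome | exposed) = 440/1505 = 0.29236
p₀ = P(outcome | unexposed) = 44/1792 = 0.024554
Under exogeneity and monotonicity, PN = (p₁ − p₀)/p₁.
PN = (0.29236 − 0.024554) / 0.29236 ≈ 0.9160

PN ≈ 0.916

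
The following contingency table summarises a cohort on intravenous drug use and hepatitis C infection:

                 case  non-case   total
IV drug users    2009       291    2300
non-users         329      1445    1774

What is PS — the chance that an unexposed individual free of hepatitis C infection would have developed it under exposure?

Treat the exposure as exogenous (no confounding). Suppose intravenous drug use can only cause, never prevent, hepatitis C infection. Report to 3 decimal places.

PS ≈ 0.845

p₁ = P(outcome | exposed) = 2009/2300 = 0.87348
p₀ = P(outcome | unexposed) = 329/1774 = 0.18546
Under exogeneity and monotonicity, PS = (p₁ − p₀) / (1 − p₀).
PS = (0.87348 − 0.18546) / (1 − 0.18546) = 0.68802 / 0.81454 ≈ 0.8447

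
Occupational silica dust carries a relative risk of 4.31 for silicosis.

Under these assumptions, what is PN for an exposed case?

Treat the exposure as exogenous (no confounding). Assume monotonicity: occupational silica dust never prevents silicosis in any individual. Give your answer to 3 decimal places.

PN ≈ 0.768

Under exogeneity and monotonicity, PN = (RR − 1) / RR = 1 − 1/RR.
PN = (4.31 − 1) / 4.31 = 3.31 / 4.31 ≈ 0.7680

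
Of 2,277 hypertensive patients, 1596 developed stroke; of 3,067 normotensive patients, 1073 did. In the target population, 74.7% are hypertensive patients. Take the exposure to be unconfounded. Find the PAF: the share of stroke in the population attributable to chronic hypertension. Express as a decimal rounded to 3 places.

p₁ = P(outcome | exposed) = 1596/2277 = 0.70092
p₀ = P(outcome | unexposed) = 1073/3067 = 0.34985
Overall risk P(Y=1) = π·p₁ + (1−π)·p₀ = 0.747×0.70092 + 0.253×0.34985 = 0.6121.
Under exogeneity, PAF = [P(Y=1) − p₀] / P(Y=1).
PAF = (0.6121 − 0.34985) / 0.6121 ≈ 0.4284

PAF ≈ 0.428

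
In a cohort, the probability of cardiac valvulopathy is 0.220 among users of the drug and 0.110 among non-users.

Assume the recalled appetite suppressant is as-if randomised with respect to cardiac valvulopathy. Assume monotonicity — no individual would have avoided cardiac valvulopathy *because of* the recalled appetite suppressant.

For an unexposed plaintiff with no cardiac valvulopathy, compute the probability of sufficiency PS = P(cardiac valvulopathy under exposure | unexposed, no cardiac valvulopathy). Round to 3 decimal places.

PS ≈ 0.124

Let p₁ = 0.22, p₀ = 0.11.
Under exogeneity and monotonicity, PS = (p₁ − p₀) / (1 − p₀).
PS = (0.22 − 0.11) / (1 − 0.11) = 0.11 / 0.89 ≈ 0.1236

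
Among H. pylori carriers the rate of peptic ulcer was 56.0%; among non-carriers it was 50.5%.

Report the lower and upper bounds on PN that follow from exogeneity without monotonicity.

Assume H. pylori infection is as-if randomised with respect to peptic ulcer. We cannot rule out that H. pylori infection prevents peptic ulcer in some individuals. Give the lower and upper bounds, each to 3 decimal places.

0.098 ≤ PN ≤ 0.884

p₁ = 0.56, p₀ = 0.505.
Under exogeneity alone the bounds on PN are max{0,(p₁−p₀)/p₁} ≤ PN ≤ min{1,(1−p₀)/p₁}.
  lower = (p₁ − p₀)/p₁ = 0.055 / 0.56 ≈ 0.0982
  upper = min{1, (1 − p₀)/p₁} = 0.495 / 0.56 ≈ 0.8839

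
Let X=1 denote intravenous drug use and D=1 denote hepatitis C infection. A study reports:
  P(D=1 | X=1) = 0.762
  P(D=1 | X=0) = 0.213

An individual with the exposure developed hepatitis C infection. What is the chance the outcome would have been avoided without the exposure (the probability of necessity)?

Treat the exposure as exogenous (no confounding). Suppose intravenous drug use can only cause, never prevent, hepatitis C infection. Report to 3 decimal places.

Let p₁ = 0.762, p₀ = 0.213.
Under exogeneity and monotonicity, PN = (p₁ − p₀) / p₁.
PN = (0.762 − 0.213) / 0.762 = 0.549 / 0.762 ≈ 0.7205

PN ≈ 0.720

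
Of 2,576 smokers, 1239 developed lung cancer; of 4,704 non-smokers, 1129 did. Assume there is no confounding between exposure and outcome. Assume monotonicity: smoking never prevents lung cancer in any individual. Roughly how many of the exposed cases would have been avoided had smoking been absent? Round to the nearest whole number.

about 621 cases

p₁ = P(outcome | exposed) = 1239/2576 = 0.48098
p₀ = P(outcome | unexposed) = 1129/4704 = 0.24001
PN = (p₁ − p₀)/p₁ = (0.48098 − 0.24001) / 0.48098 ≈ 0.50100.
Attributable cases ≈ PN × (exposed cases) = 0.50100 × 1239 ≈ 620.74.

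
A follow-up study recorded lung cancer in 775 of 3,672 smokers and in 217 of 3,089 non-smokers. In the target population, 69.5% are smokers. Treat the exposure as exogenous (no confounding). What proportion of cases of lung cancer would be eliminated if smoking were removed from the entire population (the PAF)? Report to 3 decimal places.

PAF ≈ 0.582

p₁ = P(outcome | exposed) = 775/3672 = 0.21106
p₀ = P(outcome | unexposed) = 217/3089 = 0.070249
Overall risk P(Y=1) = π·p₁ + (1−π)·p₀ = 0.695×0.21106 + 0.305×0.070249 = 0.16811.
Under exogeneity, PAF = [P(Y=1) − p₀] / P(Y=1).
PAF = (0.16811 − 0.070249) / 0.16811 ≈ 0.5821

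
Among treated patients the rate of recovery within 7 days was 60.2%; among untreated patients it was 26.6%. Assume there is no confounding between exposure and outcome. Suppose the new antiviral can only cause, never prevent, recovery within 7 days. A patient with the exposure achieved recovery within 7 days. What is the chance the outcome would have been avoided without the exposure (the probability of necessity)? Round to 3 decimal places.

PN ≈ 0.558

p₁ = 0.602, p₀ = 0.266.
Under exogeneity and monotonicity, PN = (p₁ − p₀) / p₁.
PN = (0.602 − 0.266) / 0.602 = 0.336 / 0.602 ≈ 0.5581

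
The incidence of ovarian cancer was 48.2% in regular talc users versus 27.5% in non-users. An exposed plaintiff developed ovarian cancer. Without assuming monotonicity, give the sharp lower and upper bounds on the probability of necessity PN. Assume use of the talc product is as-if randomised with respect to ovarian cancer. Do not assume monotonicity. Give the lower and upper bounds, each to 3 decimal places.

0.429 ≤ PN ≤ 1.000

p₁ = 0.482, p₀ = 0.275.
Under exogeneity alone the bounds on PN are max{0,(p₁−p₀)/p₁} ≤ PN ≤ min{1,(1−p₀)/p₁}.
  lower = (p₁ − p₀)/p₁ = 0.207 / 0.482 ≈ 0.4295
  upper = min{1, (1 − p₀)/p₁} = 0.725 / 0.482 ≈ 1.5041 → capped at 1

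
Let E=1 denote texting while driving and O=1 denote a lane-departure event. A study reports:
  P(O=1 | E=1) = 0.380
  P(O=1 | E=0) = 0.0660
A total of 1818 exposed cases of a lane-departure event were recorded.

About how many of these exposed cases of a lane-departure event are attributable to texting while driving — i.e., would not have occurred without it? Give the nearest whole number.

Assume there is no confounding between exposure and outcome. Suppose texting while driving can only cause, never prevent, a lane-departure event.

Let p₁ = 0.38, p₀ = 0.066.
PN = (p₁ − p₀)/p₁ = (0.38 − 0.066) / 0.38 ≈ 0.82632.
Attributable cases ≈ PN × (exposed cases) = 0.82632 × 1818 ≈ 1502.24.

about 1502 cases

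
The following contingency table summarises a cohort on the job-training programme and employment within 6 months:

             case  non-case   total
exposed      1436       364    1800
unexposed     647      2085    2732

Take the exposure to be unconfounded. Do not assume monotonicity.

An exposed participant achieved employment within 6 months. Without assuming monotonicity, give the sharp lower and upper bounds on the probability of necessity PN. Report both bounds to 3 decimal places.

0.703 ≤ PN ≤ 0.957

p₁ = P(outcome | exposed) = 1436/1800 = 0.79778
p₀ = P(outcome | unexposed) = 647/2732 = 0.23682
Under exogeneity alone the bounds on PN are max{0,(p₁−p₀)/p₁} ≤ PN ≤ min{1,(1−p₀)/p₁}.
  lower = (p₁ − p₀)/p₁ = 0.56095 / 0.79778 ≈ 0.7031
  upper = min{1, (1 − p₀)/p₁} = 0.76318 / 0.79778 ≈ 0.9566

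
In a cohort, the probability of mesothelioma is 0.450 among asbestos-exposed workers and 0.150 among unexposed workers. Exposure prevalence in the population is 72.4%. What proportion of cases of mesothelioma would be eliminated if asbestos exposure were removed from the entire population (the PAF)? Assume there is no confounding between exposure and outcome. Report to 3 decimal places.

PAF ≈ 0.592

Let p₁ = 0.45, p₀ = 0.15.
Overall risk P(Y=1) = π·p₁ + (1−π)·p₀ = 0.724×0.45 + 0.276×0.15 = 0.3672.
Under exogeneity, PAF = [P(Y=1) − p₀] / P(Y=1).
PAF = (0.3672 − 0.15) / 0.3672 ≈ 0.5915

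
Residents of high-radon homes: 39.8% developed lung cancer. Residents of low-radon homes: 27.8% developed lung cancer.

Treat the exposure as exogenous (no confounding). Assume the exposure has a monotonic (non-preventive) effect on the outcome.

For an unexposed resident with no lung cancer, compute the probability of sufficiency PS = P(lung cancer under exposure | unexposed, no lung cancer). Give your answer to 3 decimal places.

PS ≈ 0.166

p₁ = 0.398, p₀ = 0.278.
Under exogeneity and monotonicity, PS = (p₁ − p₀) / (1 − p₀).
PS = (0.398 − 0.278) / (1 − 0.278) = 0.12 / 0.722 ≈ 0.1662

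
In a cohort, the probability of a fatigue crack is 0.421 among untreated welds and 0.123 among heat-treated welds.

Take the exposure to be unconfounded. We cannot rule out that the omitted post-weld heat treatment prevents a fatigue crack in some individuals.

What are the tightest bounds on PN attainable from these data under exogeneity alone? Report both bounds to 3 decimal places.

Let p₁ = 0.421, p₀ = 0.123.
Under exogeneity alone the bounds on PN are max{0,(p₁−p₀)/p₁} ≤ PN ≤ min{1,(1−p₀)/p₁}.
  lower = (p₁ − p₀)/p₁ = 0.298 / 0.421 ≈ 0.7078
  upper = min{1, (1 − p₀)/p₁} = 0.877 / 0.421 ≈ 2.0831 → capped at 1

0.708 ≤ PN ≤ 1.000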